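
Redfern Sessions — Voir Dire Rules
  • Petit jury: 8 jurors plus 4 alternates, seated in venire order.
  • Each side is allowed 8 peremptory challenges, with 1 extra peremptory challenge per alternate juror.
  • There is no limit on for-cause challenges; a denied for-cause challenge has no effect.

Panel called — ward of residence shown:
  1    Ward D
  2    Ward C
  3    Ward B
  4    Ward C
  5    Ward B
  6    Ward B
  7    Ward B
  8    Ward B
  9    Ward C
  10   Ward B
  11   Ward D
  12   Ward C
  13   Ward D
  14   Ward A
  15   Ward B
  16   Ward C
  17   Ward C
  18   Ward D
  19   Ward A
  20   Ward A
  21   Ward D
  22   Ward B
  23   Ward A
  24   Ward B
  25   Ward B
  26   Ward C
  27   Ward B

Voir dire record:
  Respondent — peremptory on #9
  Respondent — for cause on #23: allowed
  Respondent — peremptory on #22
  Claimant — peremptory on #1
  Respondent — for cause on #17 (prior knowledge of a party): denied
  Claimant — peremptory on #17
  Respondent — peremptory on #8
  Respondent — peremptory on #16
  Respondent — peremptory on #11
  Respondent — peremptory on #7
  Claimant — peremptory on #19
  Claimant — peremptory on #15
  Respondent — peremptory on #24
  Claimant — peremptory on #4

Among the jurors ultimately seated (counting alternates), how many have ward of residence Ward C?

Removed: #1, #4, #7, #8, #9, #11, #15, #16, #17, #19, #22, #23, #24.
Seated (12 incl. alternates): #2, #3, #5, #6, #10, #12, #13, #14, #18, #20, #21, #25.
Of those, in Ward C: #2, #12 → 2.

2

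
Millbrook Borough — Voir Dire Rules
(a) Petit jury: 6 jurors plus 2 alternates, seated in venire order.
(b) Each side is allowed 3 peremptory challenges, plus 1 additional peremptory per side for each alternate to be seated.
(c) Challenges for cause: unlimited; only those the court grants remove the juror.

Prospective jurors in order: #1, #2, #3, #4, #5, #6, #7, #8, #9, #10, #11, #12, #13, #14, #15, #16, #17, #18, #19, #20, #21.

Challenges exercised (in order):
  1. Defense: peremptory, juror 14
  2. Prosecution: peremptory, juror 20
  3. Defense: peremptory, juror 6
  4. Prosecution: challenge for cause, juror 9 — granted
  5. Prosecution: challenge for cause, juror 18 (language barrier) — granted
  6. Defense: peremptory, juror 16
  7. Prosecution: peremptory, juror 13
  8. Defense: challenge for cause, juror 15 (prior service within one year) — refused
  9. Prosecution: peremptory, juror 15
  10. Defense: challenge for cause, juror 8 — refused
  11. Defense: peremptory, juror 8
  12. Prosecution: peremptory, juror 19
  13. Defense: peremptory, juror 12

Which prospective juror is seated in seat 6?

7

Removed: #6, #8, #9, #12, #13, #14, #15, #16, #18, #19, #20.
Filling seats in venire order through position 6: #1, #2, #3, #4, #5, #7.
So seat 6 is #7.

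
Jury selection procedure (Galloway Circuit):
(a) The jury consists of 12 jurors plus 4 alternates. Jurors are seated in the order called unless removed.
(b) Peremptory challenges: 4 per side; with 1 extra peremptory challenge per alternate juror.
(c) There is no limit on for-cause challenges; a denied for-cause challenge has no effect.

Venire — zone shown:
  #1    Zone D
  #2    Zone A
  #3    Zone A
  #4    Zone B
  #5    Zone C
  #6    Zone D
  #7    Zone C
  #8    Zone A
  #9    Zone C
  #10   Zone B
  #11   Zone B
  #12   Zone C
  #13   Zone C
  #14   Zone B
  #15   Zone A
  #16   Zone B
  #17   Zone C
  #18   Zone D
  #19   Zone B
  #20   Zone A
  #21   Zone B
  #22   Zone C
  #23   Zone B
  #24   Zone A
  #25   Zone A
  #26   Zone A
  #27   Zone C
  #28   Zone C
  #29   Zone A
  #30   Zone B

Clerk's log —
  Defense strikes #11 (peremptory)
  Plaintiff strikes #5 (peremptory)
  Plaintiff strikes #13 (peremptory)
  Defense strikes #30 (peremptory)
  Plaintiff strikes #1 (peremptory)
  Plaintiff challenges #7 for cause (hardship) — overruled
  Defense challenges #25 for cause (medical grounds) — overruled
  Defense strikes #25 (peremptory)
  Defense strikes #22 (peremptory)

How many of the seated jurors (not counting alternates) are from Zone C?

3

Removed: #1, #5, #11, #13, #22, #25, #30.
Seated jurors 1–12: #2, #3, #4, #6, #7, #8, #9, #10, #12, #14, #15, #16 (alternates #17, #18, #19, #20 not counted).
Of those, in Zone C: #7, #9, #12 → 3.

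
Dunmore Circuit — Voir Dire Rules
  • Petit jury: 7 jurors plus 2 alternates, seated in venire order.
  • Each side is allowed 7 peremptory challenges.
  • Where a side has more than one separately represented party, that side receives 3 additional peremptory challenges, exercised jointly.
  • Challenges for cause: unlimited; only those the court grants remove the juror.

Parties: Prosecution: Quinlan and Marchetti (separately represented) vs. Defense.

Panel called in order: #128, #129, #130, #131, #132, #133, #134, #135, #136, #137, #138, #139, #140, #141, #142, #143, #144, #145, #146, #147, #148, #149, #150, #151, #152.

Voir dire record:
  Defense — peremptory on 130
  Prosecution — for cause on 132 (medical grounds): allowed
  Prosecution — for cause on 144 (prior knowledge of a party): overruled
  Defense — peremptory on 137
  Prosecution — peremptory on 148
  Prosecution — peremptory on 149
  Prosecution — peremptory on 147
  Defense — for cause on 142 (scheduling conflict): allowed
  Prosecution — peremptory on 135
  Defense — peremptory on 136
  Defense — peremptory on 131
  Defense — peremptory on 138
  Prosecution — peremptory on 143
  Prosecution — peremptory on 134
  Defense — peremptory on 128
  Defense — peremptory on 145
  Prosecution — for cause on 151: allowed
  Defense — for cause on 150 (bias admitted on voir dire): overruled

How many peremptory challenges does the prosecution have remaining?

Prosecution allotment: 7 base + 3 multi-party = 10.
Prosecution peremptories used: #148, #149, #147, #135, #143, #134 — 6 (for-cause on #132, #144, #151 don't count).
Remaining: 10 − 6 = 4.

4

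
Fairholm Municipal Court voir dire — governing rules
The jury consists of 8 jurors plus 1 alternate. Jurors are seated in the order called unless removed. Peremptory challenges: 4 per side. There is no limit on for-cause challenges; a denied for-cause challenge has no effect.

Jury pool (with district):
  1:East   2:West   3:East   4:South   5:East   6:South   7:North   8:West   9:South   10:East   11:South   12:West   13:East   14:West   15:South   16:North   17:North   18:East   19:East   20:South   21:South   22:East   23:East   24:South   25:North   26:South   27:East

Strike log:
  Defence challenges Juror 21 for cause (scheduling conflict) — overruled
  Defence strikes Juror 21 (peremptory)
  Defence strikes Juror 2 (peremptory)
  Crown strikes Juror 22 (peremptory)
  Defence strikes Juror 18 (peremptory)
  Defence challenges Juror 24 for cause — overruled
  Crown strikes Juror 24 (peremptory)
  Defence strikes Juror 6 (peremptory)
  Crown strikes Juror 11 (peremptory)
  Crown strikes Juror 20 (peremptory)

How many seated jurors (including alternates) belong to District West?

Removed: #2, #6, #11, #18, #20, #21, #22, #24.
Seated (9 incl. alternates): #1, #3, #4, #5, #7, #8, #9, #10, #12.
Of those, in District West: #8, #12 → 2.

2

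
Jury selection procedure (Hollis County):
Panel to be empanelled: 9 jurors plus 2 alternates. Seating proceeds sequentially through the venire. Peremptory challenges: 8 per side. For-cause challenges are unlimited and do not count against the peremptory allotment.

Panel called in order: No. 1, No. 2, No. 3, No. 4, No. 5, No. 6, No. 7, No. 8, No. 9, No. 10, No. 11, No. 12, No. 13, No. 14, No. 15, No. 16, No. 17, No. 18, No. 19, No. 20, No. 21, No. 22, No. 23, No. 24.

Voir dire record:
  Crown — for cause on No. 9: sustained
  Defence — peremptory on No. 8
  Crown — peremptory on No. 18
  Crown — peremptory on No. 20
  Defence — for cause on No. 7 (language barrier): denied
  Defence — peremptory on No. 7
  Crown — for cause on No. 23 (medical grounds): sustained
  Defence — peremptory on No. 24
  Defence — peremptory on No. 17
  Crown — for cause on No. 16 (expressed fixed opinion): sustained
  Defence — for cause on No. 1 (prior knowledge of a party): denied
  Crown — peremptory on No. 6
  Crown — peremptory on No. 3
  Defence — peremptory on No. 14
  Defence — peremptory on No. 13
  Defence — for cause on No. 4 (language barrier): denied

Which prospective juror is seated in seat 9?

19

Removed: #3, #6, #7, #8, #9, #13, #14, #16, #17, #18, #20, #23, #24. (#1, #4 stay — for-cause denied.)
Filling seats in venire order through position 9: #1, #2, #4, #5, #10, #11, #12, #15, #19.
So seat 9 is #19.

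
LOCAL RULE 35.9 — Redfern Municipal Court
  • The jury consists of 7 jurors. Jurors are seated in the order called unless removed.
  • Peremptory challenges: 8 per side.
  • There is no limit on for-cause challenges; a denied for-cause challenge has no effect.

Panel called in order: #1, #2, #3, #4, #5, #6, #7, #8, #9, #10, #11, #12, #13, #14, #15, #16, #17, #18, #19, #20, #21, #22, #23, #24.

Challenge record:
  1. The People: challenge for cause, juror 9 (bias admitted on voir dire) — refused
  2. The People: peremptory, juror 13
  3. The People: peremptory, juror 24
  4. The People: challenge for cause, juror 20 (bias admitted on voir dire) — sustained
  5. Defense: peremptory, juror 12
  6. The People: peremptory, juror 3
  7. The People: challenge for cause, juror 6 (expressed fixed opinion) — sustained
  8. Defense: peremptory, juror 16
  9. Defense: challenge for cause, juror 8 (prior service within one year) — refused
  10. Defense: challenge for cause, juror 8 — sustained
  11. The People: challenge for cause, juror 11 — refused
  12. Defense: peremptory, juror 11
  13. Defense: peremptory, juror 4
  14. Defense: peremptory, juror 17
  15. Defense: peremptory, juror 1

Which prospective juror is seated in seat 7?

15

Removed: #1, #3, #4, #6, #8, #11, #12, #13, #16, #17, #20, #24. (#9 stays — for-cause denied.)
Filling seats in venire order through position 7: #2, #5, #7, #9, #10, #14, #15.
So seat 7 is #15.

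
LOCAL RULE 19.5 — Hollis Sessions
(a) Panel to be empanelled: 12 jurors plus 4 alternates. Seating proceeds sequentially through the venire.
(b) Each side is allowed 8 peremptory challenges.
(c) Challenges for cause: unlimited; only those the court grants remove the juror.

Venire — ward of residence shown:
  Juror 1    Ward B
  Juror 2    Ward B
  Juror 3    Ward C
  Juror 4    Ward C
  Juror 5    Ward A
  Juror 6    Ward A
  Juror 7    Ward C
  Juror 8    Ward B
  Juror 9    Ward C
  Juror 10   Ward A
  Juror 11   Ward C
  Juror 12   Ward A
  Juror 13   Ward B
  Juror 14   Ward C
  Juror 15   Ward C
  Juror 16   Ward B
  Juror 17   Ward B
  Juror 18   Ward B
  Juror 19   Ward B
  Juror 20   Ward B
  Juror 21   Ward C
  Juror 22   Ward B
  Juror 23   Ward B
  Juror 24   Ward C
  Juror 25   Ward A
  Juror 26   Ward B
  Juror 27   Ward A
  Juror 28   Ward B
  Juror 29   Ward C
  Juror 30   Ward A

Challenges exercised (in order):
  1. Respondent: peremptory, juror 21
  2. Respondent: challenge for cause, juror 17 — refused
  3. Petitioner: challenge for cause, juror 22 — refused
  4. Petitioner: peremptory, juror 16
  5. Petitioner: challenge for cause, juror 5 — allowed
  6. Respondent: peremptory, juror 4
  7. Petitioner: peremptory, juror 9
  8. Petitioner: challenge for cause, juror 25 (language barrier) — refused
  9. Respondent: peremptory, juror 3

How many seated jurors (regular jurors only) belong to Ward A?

3

Removed: #3, #4, #5, #9, #16, #21.
Seated jurors 1–12: #1, #2, #6, #7, #8, #10, #11, #12, #13, #14, #15, #17 (alternates #18, #19, #20, #22 not counted).
Of those, in Ward A: #6, #10, #12 → 3.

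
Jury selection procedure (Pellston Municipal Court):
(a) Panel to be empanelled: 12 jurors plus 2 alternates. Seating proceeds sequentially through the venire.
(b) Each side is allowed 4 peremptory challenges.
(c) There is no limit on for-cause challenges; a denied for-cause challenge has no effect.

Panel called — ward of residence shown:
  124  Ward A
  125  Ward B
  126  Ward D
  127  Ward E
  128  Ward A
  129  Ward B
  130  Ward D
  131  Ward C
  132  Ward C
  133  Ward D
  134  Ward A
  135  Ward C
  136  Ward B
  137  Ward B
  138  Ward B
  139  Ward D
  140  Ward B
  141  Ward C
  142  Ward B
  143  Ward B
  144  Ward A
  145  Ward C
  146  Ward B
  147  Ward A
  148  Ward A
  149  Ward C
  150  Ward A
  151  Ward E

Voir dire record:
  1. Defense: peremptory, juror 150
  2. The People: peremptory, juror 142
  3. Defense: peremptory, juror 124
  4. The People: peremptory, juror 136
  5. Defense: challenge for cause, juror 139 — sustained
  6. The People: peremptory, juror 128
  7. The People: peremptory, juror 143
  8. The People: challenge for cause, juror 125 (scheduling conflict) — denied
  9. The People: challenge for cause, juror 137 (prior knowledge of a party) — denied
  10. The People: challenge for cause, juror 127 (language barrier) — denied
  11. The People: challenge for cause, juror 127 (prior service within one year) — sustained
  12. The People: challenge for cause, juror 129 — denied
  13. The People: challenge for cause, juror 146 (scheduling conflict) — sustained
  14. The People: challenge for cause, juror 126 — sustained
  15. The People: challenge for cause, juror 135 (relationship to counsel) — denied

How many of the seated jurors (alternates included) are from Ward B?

5

Removed: #124, #126, #127, #128, #136, #139, #142, #143, #146, #150.
Seated (14 incl. alternates): #125, #129, #130, #131, #132, #133, #134, #135, #137, #138, #140, #141, #144, #145.
Of those, in Ward B: #125, #129, #137, #138, #140 → 5.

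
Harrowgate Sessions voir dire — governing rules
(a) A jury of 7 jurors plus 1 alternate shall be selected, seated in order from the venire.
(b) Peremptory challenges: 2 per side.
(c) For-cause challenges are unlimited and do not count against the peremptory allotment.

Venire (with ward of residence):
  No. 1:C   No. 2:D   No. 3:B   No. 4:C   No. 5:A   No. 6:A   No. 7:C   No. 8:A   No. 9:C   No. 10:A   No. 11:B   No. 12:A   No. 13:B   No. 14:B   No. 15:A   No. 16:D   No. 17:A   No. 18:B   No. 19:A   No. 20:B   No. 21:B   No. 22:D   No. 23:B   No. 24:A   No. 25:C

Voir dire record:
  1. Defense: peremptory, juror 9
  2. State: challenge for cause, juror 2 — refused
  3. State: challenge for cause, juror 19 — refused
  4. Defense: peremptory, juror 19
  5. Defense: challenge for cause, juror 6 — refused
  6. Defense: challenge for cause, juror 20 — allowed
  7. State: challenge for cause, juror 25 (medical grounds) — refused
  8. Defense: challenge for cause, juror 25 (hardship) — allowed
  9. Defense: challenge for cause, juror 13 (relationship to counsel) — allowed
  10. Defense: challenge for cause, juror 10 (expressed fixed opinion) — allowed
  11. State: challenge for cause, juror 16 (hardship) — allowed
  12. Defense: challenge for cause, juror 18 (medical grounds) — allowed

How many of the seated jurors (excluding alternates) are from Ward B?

Removed: #9, #10, #13, #16, #18, #19, #20, #25.
Seated jurors 1–7: #1, #2, #3, #4, #5, #6, #7 (alternates #8 not counted).
Of those, in Ward B: #3 → 1.

1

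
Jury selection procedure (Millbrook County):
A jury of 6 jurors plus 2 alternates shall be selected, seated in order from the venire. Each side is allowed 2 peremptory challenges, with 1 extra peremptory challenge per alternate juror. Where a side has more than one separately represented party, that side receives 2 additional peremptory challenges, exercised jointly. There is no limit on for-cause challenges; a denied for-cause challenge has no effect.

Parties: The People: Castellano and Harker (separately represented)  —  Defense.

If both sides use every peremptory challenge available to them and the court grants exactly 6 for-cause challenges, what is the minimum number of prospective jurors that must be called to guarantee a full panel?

Seats to fill: 6 + 2 alternates = 8.
Peremptories — The People: 2 + 1×2 + 2 = 6; Defense: 2 + 1×2 = 4; total 10.
For-cause removals: 6.
Minimum venire: 8 + 10 + 6 = 24.

24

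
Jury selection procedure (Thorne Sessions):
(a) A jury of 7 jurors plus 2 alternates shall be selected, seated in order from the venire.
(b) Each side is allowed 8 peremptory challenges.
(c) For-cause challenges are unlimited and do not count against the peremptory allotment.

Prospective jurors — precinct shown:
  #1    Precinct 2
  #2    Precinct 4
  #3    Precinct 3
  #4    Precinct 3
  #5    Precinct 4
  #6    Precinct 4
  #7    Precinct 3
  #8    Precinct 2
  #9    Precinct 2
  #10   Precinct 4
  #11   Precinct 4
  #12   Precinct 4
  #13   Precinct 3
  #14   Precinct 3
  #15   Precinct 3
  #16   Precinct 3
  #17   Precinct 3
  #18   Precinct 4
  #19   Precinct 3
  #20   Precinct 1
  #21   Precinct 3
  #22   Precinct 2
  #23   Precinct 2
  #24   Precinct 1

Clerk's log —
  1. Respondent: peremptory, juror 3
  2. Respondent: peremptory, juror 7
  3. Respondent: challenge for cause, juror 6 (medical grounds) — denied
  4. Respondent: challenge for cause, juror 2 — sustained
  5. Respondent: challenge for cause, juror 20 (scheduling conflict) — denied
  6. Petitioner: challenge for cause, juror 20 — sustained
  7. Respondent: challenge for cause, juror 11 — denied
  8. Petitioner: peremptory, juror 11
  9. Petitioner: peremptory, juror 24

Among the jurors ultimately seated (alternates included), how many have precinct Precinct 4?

4

Removed: #2, #3, #7, #11, #20, #24.
Seated (9 incl. alternates): #1, #4, #5, #6, #8, #9, #10, #12, #13.
Of those, in Precinct 4: #5, #6, #10, #12 → 4.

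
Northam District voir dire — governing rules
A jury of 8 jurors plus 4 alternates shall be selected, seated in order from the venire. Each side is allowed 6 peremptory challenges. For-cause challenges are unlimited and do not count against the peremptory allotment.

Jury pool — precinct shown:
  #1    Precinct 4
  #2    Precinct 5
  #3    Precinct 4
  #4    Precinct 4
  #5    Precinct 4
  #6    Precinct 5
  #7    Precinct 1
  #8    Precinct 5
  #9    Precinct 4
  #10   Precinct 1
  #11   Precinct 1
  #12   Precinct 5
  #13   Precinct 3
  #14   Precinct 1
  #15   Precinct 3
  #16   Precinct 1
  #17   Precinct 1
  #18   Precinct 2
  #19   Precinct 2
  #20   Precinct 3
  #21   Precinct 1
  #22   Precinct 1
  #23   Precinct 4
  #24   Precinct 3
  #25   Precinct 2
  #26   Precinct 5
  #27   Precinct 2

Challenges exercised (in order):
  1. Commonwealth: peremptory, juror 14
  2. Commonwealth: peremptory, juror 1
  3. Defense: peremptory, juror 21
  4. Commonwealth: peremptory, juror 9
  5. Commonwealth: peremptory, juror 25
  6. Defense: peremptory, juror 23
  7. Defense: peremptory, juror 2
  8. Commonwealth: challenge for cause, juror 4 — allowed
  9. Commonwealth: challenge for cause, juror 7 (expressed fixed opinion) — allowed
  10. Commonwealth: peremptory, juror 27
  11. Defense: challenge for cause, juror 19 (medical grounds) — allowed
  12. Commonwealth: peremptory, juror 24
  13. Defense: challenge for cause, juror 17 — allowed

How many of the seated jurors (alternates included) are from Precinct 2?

Removed: #1, #2, #4, #7, #9, #14, #17, #19, #21, #23, #24, #25, #27.
Seated (12 incl. alternates): #3, #5, #6, #8, #10, #11, #12, #13, #15, #16, #18, #20.
Of those, in Precinct 2: #18 → 1.

1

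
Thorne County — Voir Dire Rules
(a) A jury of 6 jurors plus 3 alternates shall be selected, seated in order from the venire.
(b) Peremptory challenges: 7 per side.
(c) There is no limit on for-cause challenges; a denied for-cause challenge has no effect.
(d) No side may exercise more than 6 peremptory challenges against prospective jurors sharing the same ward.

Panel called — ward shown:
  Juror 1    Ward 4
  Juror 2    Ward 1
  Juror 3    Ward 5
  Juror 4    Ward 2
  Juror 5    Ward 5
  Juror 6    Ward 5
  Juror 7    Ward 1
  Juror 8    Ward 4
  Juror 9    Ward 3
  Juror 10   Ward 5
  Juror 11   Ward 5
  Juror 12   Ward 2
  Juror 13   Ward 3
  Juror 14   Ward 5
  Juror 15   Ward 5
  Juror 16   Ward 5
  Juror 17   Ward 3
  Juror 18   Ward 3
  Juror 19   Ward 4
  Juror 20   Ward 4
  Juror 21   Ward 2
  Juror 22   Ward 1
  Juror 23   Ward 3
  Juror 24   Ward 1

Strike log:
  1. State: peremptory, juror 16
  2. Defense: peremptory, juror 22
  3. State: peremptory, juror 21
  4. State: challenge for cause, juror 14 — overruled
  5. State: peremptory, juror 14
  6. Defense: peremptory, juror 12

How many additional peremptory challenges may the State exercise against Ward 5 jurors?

4

State peremptories so far: #16, #21, #14 — 3 of 7 used, 4 left overall.
Against Ward 5: #16, #14 — 2 used; per-ward cap 6 leaves 4.
Binding limit: min(4, 4) = 4.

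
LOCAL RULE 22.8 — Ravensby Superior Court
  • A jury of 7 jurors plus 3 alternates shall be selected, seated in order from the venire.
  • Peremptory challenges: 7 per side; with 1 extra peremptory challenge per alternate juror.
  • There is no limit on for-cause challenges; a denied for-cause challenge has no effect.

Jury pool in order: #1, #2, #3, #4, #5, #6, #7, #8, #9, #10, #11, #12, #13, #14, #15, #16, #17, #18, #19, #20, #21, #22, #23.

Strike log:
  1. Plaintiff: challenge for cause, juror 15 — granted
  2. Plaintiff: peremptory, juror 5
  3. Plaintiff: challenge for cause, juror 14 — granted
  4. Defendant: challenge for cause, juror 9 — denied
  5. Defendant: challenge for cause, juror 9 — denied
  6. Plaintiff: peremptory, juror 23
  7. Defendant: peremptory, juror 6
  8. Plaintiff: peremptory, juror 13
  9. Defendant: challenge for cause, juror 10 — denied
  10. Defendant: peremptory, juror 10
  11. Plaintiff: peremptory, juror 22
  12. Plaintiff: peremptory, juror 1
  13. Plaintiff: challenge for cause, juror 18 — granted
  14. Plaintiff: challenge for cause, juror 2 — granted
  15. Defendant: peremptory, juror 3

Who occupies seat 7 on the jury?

Removed: #1, #2, #3, #5, #6, #10, #13, #14, #15, #18, #22, #23. (#9 stays — for-cause denied.)
Seating in order: seats 1–7 → #4, #7, #8, #9, #11, #12, #16; alternates → #17, #19, #20.
So seat 7 is #16.

16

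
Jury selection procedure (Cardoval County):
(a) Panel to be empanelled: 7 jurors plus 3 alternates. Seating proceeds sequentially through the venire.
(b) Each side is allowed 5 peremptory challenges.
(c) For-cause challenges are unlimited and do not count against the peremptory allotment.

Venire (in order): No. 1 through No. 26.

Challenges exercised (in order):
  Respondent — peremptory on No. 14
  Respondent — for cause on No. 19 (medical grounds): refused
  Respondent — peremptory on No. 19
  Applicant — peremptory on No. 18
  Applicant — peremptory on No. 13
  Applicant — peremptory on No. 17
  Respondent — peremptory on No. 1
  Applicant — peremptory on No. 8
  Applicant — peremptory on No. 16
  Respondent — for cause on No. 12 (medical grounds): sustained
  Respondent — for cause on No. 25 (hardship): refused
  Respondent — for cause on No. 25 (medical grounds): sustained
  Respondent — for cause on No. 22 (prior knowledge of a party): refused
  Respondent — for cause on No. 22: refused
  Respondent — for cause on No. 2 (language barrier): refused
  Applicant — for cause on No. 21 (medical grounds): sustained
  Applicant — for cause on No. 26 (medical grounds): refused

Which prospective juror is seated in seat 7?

Removed: #1, #8, #12, #13, #14, #16, #17, #18, #19, #21, #25. (#2, #22, #26 stay — for-cause denied.)
Seating in order: seats 1–7 → #2, #3, #4, #5, #6, #7, #9; alternates → #10, #11, #15.
So seat 7 is #9.

9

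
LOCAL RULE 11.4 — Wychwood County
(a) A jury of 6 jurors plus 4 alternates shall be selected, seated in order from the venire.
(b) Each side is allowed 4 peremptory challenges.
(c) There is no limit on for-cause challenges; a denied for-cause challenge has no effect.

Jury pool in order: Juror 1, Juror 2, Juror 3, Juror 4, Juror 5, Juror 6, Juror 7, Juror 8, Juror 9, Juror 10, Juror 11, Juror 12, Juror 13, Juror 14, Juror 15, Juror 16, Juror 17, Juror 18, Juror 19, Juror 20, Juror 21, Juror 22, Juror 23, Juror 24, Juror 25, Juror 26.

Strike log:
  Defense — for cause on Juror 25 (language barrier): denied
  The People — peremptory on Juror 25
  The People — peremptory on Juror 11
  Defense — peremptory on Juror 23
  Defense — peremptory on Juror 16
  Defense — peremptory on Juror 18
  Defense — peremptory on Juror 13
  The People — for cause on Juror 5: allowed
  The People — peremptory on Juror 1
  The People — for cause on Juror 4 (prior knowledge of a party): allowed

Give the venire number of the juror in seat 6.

9

Removed: #1, #4, #5, #11, #13, #16, #18, #23, #25.
Filling seats in venire order through position 6: #2, #3, #6, #7, #8, #9.
So seat 6 is #9.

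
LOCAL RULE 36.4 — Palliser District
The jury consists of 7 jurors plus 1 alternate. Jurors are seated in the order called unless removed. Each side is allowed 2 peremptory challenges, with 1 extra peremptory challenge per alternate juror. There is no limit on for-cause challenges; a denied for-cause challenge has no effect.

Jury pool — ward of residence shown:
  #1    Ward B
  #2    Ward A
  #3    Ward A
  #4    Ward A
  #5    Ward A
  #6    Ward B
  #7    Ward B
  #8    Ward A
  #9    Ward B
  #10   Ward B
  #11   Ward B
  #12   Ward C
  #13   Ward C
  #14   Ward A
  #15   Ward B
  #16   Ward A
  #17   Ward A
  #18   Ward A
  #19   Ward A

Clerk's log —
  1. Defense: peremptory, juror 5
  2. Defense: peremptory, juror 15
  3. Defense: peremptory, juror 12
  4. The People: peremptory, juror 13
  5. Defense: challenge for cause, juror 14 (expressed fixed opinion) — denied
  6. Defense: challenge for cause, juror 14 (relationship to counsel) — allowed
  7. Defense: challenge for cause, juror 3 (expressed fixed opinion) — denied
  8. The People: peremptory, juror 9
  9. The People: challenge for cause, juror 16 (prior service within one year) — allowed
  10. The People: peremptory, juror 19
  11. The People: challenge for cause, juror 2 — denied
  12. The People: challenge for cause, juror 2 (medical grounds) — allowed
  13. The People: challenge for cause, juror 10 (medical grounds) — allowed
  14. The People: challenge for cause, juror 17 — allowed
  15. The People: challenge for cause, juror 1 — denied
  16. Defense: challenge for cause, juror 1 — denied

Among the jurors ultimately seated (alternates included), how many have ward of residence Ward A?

4

Removed: #2, #5, #9, #10, #12, #13, #14, #15, #16, #17, #19.
Seated (8 incl. alternates): #1, #3, #4, #6, #7, #8, #11, #18.
Of those, in Ward A: #3, #4, #8, #18 → 4.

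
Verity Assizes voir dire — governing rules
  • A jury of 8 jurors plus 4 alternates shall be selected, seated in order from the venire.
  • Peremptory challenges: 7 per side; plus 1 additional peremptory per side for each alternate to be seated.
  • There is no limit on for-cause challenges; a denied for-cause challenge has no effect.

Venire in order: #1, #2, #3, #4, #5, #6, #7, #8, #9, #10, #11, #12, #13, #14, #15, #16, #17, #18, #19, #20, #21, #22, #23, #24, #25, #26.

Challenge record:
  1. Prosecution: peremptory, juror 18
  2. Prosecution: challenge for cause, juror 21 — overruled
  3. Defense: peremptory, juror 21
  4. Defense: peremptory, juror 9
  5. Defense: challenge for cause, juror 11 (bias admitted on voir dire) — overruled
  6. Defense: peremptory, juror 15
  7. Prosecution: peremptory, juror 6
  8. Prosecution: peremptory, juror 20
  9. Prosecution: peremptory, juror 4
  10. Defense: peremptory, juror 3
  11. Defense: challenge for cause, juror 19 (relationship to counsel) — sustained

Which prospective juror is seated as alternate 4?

Removed: #3, #4, #6, #9, #15, #18, #19, #20, #21. (#11 stays — for-cause denied.)
Filling seats in venire order through position 12: #1, #2, #5, #7, #8, #10, #11, #12, #13, #14, #16, #17.
So alternate 4 is #17.

17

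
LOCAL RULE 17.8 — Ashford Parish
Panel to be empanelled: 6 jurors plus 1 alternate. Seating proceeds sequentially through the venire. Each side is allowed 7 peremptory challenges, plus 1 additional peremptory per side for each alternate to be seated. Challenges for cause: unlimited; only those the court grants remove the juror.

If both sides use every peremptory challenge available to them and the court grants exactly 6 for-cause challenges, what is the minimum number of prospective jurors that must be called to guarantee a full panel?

29

Seats to fill: 6 + 1 alternates = 7.
Peremptories: 7 + 1×1 = 8 per side × 2 sides = 16.
For-cause removals: 6.
Minimum venire: 7 + 16 + 6 = 29.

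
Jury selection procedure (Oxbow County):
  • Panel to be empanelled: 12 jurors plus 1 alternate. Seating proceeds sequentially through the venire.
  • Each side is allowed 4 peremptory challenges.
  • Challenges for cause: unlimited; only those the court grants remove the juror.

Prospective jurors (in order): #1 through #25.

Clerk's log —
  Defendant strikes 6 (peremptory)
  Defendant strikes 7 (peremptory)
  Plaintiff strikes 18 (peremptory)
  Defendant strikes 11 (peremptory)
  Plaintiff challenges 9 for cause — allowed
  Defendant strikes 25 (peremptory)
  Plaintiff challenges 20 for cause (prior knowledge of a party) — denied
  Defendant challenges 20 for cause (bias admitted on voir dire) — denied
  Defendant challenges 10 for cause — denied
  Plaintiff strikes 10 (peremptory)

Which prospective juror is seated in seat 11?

Removed: #6, #7, #9, #10, #11, #18, #25. (#20 stays — for-cause denied.)
Seating in order: seats 1–12 → #1, #2, #3, #4, #5, #8, #12, #13, #14, #15, #16, #17; alternates → #19.
So seat 11 is #16.

16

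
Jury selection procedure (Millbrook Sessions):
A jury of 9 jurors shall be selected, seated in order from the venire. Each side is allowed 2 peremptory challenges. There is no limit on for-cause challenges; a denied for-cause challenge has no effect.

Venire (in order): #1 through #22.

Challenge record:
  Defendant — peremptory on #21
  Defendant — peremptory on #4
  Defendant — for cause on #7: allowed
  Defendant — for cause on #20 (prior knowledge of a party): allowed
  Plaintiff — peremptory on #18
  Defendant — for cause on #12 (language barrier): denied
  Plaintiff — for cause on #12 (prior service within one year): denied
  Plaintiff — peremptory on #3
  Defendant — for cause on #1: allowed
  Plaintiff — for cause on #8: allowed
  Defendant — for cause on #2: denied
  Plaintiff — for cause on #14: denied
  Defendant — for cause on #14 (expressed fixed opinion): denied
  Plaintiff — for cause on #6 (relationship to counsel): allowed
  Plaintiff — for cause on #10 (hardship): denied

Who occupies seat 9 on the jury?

Removed: #1, #3, #4, #6, #7, #8, #18, #20, #21. (#2, #10, #12, #14 stay — for-cause denied.)
Seating in order: seats 1–9 → #2, #5, #9, #10, #11, #12, #13, #14, #15.
So seat 9 is #15.

15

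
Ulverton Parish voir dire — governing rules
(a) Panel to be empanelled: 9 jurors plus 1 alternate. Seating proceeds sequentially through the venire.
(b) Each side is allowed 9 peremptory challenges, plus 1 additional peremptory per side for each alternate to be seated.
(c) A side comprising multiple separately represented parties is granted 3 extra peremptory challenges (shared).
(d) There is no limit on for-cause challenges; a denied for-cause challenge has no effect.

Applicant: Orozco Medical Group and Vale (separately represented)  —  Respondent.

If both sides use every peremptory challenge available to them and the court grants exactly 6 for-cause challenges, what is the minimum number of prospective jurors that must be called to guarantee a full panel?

39

Seats to fill: 9 + 1 alternates = 10.
Peremptories — Applicant: 9 + 1×1 + 3 = 13; Respondent: 9 + 1×1 = 10; total 23.
For-cause removals: 6.
Minimum venire: 10 + 23 + 6 = 39.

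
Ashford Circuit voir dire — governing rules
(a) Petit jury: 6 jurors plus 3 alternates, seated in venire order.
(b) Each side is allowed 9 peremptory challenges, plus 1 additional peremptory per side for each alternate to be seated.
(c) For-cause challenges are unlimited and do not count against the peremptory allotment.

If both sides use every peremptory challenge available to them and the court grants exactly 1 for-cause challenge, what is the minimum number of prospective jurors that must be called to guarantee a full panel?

34

Seats to fill: 6 + 3 alternates = 9.
Peremptories: 9 + 1×3 = 12 per side × 2 sides = 24.
For-cause removals: 1.
Minimum venire: 9 + 24 + 1 = 34.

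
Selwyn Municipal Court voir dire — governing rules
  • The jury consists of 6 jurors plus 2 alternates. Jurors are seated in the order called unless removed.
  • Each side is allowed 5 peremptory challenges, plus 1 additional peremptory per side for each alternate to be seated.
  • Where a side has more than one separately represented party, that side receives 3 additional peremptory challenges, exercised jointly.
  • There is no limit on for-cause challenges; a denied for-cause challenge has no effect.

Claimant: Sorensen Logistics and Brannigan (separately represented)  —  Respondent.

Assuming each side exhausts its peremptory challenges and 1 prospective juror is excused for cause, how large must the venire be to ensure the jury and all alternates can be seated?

Seats to fill: 6 + 2 alternates = 8.
Peremptories — Claimant: 5 + 1×2 + 3 = 10; Respondent: 5 + 1×2 = 7; total 17.
For-cause removals: 1.
Minimum venire: 8 + 17 + 1 = 26.

26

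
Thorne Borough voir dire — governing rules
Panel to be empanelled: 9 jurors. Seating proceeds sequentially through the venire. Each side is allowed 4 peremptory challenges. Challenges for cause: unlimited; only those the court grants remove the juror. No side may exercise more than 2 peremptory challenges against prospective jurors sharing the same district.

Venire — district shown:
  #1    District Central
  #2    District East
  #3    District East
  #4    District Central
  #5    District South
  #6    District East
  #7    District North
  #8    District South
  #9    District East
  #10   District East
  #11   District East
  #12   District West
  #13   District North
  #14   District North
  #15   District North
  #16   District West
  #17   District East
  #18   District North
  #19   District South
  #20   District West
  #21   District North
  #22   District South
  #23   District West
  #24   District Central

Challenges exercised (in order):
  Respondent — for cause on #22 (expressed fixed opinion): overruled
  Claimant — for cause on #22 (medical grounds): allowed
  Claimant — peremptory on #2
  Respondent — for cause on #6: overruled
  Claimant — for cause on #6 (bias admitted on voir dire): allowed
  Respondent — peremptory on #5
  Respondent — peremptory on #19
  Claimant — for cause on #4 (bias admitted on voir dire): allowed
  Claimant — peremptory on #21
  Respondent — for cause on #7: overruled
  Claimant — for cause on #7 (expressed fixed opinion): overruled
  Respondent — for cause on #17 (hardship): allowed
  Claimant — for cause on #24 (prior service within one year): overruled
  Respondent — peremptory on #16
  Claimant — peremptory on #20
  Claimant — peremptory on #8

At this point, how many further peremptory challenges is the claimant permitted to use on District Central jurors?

0

Claimant peremptories so far: #2, #21, #20, #8 — 4 of 4 used, 0 left overall.
Against District Central: none yet — per-district cap 2 leaves 2.
Binding limit: min(0, 2) = 0.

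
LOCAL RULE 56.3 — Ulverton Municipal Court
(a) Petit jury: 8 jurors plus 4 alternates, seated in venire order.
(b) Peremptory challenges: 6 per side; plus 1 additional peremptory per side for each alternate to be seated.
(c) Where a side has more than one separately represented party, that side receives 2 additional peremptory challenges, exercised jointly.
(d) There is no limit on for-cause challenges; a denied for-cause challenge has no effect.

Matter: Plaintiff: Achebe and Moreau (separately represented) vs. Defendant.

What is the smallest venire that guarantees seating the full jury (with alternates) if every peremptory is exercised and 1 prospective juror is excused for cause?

Seats to fill: 8 + 4 alternates = 12.
Peremptories — Plaintiff: 6 + 1×4 + 2 = 12; Defendant: 6 + 1×4 = 10; total 22.
For-cause removals: 1.
Minimum venire: 12 + 22 + 1 = 35.

35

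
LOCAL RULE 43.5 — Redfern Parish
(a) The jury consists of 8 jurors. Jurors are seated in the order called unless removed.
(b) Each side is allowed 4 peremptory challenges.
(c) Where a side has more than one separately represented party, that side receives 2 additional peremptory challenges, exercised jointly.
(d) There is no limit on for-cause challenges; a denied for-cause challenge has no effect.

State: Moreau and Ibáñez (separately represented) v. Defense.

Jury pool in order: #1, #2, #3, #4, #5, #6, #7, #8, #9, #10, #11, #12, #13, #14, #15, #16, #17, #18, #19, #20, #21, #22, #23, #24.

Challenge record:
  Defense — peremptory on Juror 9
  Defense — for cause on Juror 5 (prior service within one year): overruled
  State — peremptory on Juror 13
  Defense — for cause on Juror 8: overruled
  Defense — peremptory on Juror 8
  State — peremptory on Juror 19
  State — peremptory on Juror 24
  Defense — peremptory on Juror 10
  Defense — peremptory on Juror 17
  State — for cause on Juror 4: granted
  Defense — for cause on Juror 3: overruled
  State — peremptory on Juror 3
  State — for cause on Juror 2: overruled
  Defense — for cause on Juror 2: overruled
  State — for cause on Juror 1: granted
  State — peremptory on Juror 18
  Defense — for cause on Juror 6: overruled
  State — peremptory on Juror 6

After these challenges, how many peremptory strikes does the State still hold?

0

State allotment: 4 base + 2 multi-party = 6.
State peremptories used: #13, #19, #24, #3, #18, #6 — 6 (for-cause on #4, #2, #1 don't count).
Remaining: 6 − 6 = 0.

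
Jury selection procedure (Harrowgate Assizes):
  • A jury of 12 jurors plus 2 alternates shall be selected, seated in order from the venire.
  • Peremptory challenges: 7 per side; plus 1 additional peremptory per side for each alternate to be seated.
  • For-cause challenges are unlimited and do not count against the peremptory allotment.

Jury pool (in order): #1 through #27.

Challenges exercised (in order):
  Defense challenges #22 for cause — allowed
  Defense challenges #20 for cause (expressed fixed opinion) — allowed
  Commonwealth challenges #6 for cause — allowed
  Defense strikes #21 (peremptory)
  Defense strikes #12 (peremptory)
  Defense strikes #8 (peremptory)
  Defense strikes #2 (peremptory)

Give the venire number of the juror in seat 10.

Removed: #2, #6, #8, #12, #20, #21, #22.
Seating in order: seats 1–12 → #1, #3, #4, #5, #7, #9, #10, #11, #13, #14, #15, #16; alternates → #17, #18.
So seat 10 is #14.

14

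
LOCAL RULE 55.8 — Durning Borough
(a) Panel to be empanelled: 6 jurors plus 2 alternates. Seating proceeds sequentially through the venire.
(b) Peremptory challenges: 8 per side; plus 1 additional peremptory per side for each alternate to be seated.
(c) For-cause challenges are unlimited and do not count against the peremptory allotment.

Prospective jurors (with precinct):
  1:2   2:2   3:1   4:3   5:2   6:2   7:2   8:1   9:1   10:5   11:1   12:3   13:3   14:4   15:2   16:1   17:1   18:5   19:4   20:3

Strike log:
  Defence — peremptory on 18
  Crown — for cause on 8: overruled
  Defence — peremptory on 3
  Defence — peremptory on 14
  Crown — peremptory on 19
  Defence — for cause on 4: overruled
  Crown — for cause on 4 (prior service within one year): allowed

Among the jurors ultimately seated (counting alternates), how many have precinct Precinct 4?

Removed: #3, #4, #14, #18, #19.
Seated (8 incl. alternates): #1, #2, #5, #6, #7, #8, #9, #10.
None of those are in Precinct 4 → 0.

0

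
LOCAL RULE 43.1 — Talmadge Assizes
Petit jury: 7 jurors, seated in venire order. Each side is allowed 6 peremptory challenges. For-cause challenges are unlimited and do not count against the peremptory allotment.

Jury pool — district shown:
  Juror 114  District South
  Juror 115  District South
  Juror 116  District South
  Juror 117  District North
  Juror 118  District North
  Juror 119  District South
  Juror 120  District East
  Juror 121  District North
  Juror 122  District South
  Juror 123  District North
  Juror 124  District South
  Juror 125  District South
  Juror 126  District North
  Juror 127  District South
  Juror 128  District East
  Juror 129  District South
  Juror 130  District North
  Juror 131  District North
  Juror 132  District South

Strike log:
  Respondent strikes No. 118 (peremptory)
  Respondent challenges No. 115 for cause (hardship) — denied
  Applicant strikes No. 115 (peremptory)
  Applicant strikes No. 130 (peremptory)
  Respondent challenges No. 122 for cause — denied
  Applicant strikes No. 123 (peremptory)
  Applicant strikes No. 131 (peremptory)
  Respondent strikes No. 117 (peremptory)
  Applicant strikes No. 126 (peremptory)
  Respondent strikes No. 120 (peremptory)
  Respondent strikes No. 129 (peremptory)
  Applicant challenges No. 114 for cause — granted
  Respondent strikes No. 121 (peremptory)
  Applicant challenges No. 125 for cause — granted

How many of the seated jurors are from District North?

0

Removed: #114, #115, #117, #118, #120, #121, #123, #125, #126, #129, #130, #131.
Seated jurors 1–7: #116, #119, #122, #124, #127, #128, #132.
None of those are in District North → 0.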